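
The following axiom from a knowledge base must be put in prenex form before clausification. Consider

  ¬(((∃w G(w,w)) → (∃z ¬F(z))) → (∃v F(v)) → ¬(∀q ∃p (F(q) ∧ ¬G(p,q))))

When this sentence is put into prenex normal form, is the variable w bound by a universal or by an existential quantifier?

universal

Eliminate → and ↔ using ¬ and ∨.
  ¬(¬(¬(∃w G(w,w)) ∨ (∃z ¬F(z))) ∨ ¬(∃v F(v)) ∨ ¬(∀q ∃p (F(q) ∧ ¬G(p,q))))
Push ¬ through the quantifiers and connectives to reach negation normal form:
  ((∀w ¬G(w,w)) ∨ (∃z ¬F(z))) ∧ (∃v F(v)) ∧ (∀q ∃p (F(q) ∧ ¬G(p,q)))
All bound variables are already distinct, so no renaming is needed.
Extract every quantifier outward, since the variables are now distinct and don't occur free across branches:
  ∀w ∃z ∃v ∀q ∃p ((¬G(w,w) ∨ ¬F(z)) ∧ F(v) ∧ F(q) ∧ ¬G(p,q))
The quantifier ∃w sits under an odd number of negations (counting the antecedent side of each →), so it flips to ∀w.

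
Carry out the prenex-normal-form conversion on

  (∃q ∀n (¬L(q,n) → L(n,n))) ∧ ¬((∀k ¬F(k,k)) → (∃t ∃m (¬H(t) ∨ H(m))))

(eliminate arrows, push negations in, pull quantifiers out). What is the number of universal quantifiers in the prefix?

Eliminate → and ↔ using ¬ and ∨.
  (∃q ∀n (¬¬L(q,n) ∨ L(n,n))) ∧ ¬(¬(∀k ¬F(k,k)) ∨ (∃t ∃m (¬H(t) ∨ H(m))))
Push ¬ through the quantifiers and connectives to reach negation normal form:
  (∃q ∀n (L(q,n) ∨ L(n,n))) ∧ (∀k ¬F(k,k)) ∧ (∀t ∀m (H(t) ∧ ¬H(m)))
All bound variables are already distinct, so no renaming is needed.
Extract every quantifier outward, since the variables are now distinct and don't occur free across branches:
  ∃q ∀n ∀k ∀t ∀m ((L(q,n) ∨ L(n,n)) ∧ ¬F(k,k) ∧ H(t) ∧ ¬H(m))
The prefix is ∃q ∀n ∀k ∀t ∀m: 4 universal, 1 existential.

4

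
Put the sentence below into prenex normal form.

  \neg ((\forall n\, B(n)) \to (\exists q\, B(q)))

\forall n\, \forall q\, (B(n) \land \neg B(q))

First replace A → B with ¬A ∨ B.
  \neg (\neg (\forall n\, B(n)) \lor (\exists q\, B(q)))
Push ¬ through the quantifiers and connectives to reach negation normal form:
  (\forall n\, B(n)) \land (\forall q\, \neg B(q))
All bound variables are already distinct, so no renaming is needed.
Finally move all quantifiers to the prefix:
  \forall n\, \forall q\, (B(n) \land \neg B(q))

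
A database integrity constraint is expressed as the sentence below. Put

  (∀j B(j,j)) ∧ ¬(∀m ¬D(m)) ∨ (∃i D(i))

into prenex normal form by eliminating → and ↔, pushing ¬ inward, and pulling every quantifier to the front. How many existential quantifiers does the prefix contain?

Move each ¬ inward, flipping quantifiers it crosses:
  (∀j B(j,j)) ∧ (∃m D(m)) ∨ (∃i D(i))
All bound variables are already distinct, so no renaming is needed.
Finally move all quantifiers to the prefix:
  ∀j ∃m ∃i (B(j,j) ∧ D(m) ∨ D(i))
The prefix is ∀j ∃m ∃i: 1 universal, 2 existential.

2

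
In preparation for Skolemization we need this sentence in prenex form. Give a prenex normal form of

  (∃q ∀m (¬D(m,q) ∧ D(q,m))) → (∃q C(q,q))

∀q ∃m ∃z (D(m,q) ∨ ¬D(q,m) ∨ C(z,z))

First replace A → B with ¬A ∨ B.
  ¬(∃q ∀m (¬D(m,q) ∧ D(q,m))) ∨ (∃q C(q,q))
Move each ¬ inward, flipping quantifiers it crosses:
  (∀q ∃m (D(m,q) ∨ ¬D(q,m))) ∨ (∃q C(q,q))
Give each quantifier a distinct variable: q↦z.
  (∀q ∃m (D(m,q) ∨ ¬D(q,m))) ∨ (∃z C(z,z))
Finally move all quantifiers to the prefix:
  ∀q ∃m ∃z (D(m,q) ∨ ¬D(q,m) ∨ C(z,z))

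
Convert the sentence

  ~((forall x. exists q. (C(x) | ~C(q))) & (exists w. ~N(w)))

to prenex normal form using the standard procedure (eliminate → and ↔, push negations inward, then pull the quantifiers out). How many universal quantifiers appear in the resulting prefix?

Move each ¬ inward, flipping quantifiers it crosses:
  (exists x. forall q. (~C(x) & C(q))) | (forall w. N(w))
All bound variables are already distinct, so no renaming is needed.
Extract every quantifier outward, since the variables are now distinct and don't occur free across branches:
  exists x. forall q. forall w. (~C(x) & C(q) | N(w))
The prefix is exists x forall q forall w: 2 universal, 1 existential.

2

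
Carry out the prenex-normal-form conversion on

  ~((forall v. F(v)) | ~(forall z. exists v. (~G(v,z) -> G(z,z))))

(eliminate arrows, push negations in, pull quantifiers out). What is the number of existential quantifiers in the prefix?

2

Rewrite implications/biconditionals: A → B as ¬A ∨ B.
  ~((forall v. F(v)) | ~(forall z. exists v. (~~G(v,z) | G(z,z))))
Drive negations inward (¬∀x A ≡ ∃x ¬A, ¬∃x A ≡ ∀x ¬A, De Morgan for ∧/∨):
  (exists v. ~F(v)) & (forall z. exists v. (G(v,z) | G(z,z)))
Give each quantifier a distinct variable: v↦w1.
  (exists v. ~F(v)) & (forall z. exists w1. (G(w1,z) | G(z,z)))
Extract every quantifier outward, since the variables are now distinct and don't occur free across branches:
  exists v. forall z. exists w1. (~F(v) & (G(w1,z) | G(z,z)))
The prefix is exists v forall z exists w1: 1 universal, 2 existential.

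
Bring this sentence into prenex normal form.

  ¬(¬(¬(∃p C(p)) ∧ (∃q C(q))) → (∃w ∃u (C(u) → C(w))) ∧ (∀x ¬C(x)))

Rewrite implications/biconditionals: A → B as ¬A ∨ B.
  ¬(¬¬(¬(∃p C(p)) ∧ (∃q C(q))) ∨ (∃w ∃u (¬C(u) ∨ C(w))) ∧ (∀x ¬C(x)))
Drive negations inward (¬∀x A ≡ ∃x ¬A, ¬∃x A ≡ ∀x ¬A, De Morgan for ∧/∨):
  ((∃p C(p)) ∨ (∀q ¬C(q))) ∧ ((∀w ∀u (C(u) ∧ ¬C(w))) ∨ (∃x C(x)))
All bound variables are already distinct, so no renaming is needed.
Pull the quantifiers to the front (each side's bound variable is not free in the other side):
  ∃p ∀q ∀w ∀u ∃x ((C(p) ∨ ¬C(q)) ∧ (C(u) ∧ ¬C(w) ∨ C(x)))

∃p ∀q ∀w ∀u ∃x ((C(p) ∨ ¬C(q)) ∧ (C(u) ∧ ¬C(w) ∨ C(x)))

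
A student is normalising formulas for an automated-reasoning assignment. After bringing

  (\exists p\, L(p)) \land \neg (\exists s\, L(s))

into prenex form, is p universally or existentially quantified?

existential

Move each ¬ inward, flipping quantifiers it crosses:
  (\exists p\, L(p)) \land (\forall s\, \neg L(s))
Extract every quantifier outward, since the variables are now distinct and don't occur free across branches:
  \exists p\, \forall s\, (L(p) \land \neg L(s))
The quantifier \exists p sits under an even number of negations, so it remains existential.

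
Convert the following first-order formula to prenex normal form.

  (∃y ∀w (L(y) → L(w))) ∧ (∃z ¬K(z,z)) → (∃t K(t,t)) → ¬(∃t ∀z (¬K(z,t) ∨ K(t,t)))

Rewrite implications/biconditionals: A → B as ¬A ∨ B.
  ¬((∃y ∀w (¬L(y) ∨ L(w))) ∧ (∃z ¬K(z,z))) ∨ ¬(∃t K(t,t)) ∨ ¬(∃t ∀z (¬K(z,t) ∨ K(t,t)))
Drive negations inward (¬∀x A ≡ ∃x ¬A, ¬∃x A ≡ ∀x ¬A, De Morgan for ∧/∨):
  (∀y ∃w (L(y) ∧ ¬L(w))) ∨ (∀z K(z,z)) ∨ (∀t ¬K(t,t)) ∨ (∀t ∃z (K(z,t) ∧ ¬K(t,t)))
Standardize variables apart so no two quantifiers bind the same name: t↦v1, z↦a.
  (∀y ∃w (L(y) ∧ ¬L(w))) ∨ (∀z K(z,z)) ∨ (∀t ¬K(t,t)) ∨ (∀v1 ∃a (K(a,v1) ∧ ¬K(v1,v1)))
Extract every quantifier outward, since the variables are now distinct and don't occur free across branches:
  ∀y ∃w ∀z ∀t ∀v1 ∃a (L(y) ∧ ¬L(w) ∨ K(z,z) ∨ ¬K(t,t) ∨ K(a,v1) ∧ ¬K(v1,v1))

∀y ∃w ∀z ∀t ∀v1 ∃a (L(y) ∧ ¬L(w) ∨ K(z,z) ∨ ¬K(t,t) ∨ K(a,v1) ∧ ¬K(v1,v1))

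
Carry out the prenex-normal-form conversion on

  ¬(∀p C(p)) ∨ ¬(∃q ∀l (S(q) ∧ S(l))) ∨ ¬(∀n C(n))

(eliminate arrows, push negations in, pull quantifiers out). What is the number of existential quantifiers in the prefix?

Drive negations inward (¬∀x A ≡ ∃x ¬A, ¬∃x A ≡ ∀x ¬A, De Morgan for ∧/∨):
  (∃p ¬C(p)) ∨ (∀q ∃l (¬S(q) ∨ ¬S(l))) ∨ (∃n ¬C(n))
All bound variables are already distinct, so no renaming is needed.
Finally move all quantifiers to the prefix:
  ∃p ∀q ∃l ∃n (¬C(p) ∨ ¬S(q) ∨ ¬S(l) ∨ ¬C(n))
The prefix is ∃p ∀q ∃l ∃n: 1 universal, 3 existential.

3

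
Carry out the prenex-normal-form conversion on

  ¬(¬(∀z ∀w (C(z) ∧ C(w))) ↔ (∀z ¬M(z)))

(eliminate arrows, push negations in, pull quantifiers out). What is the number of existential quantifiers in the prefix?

First replace A → B with ¬A ∨ B; A ↔ B as (¬A ∨ B) ∧ (¬B ∨ A).
  ¬((¬¬(∀z ∀w (C(z) ∧ C(w))) ∨ (∀z ¬M(z))) ∧ (¬(∀z ¬M(z)) ∨ ¬(∀z ∀w (C(z) ∧ C(w)))))
Push ¬ through the quantifiers and connectives to reach negation normal form:
  (∃z ∃w (¬C(z) ∨ ¬C(w))) ∧ (∃z M(z)) ∨ (∀z ¬M(z)) ∧ (∀z ∀w (C(z) ∧ C(w)))
Rename bound variables to avoid capture: z↦b, z↦t, z↦x, w↦v1.
  (∃z ∃w (¬C(z) ∨ ¬C(w))) ∧ (∃b M(b)) ∨ (∀t ¬M(t)) ∧ (∀x ∀v1 (C(x) ∧ C(v1)))
Extract every quantifier outward, since the variables are now distinct and don't occur free across branches:
  ∃z ∃w ∃b ∀t ∀x ∀v1 ((¬C(z) ∨ ¬C(w)) ∧ M(b) ∨ ¬M(t) ∧ C(x) ∧ C(v1))
The prefix is ∃z ∃w ∃b ∀t ∀x ∀v1: 3 universal, 3 existential.

3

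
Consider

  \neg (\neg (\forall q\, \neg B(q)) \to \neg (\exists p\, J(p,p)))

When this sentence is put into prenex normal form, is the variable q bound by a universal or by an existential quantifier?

existential

Rewrite implications/biconditionals: A → B as ¬A ∨ B.
  \neg (\neg \neg (\forall q\, \neg B(q)) \lor \neg (\exists p\, J(p,p)))
Move each ¬ inward, flipping quantifiers it crosses:
  (\exists q\, B(q)) \land (\exists p\, J(p,p))
All bound variables are already distinct, so no renaming is needed.
Finally move all quantifiers to the prefix:
  \exists q\, \exists p\, (B(q) \land J(p,p))
The quantifier \forall q sits under an odd number of negations (counting the antecedent side of each →), so it flips to \exists q.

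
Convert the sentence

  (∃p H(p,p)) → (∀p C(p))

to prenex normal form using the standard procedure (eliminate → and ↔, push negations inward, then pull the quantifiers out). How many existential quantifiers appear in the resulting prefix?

First replace A → B with ¬A ∨ B.
  ¬(∃p H(p,p)) ∨ (∀p C(p))
Move each ¬ inward, flipping quantifiers it crosses:
  (∀p ¬H(p,p)) ∨ (∀p C(p))
Give each quantifier a distinct variable: p↦u1.
  (∀p ¬H(p,p)) ∨ (∀u1 C(u1))
Pull the quantifiers to the front (each side's bound variable is not free in the other side):
  ∀p ∀u1 (¬H(p,p) ∨ C(u1))
The prefix is ∀p ∀u1: 2 universal, 0 existential.

0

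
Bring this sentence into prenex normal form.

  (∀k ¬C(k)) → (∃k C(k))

First replace A → B with ¬A ∨ B.
  ¬(∀k ¬C(k)) ∨ (∃k C(k))
Move each ¬ inward, flipping quantifiers it crosses:
  (∃k C(k)) ∨ (∃k C(k))
Rename bound variables to avoid capture: k↦b.
  (∃k C(k)) ∨ (∃b C(b))
Finally move all quantifiers to the prefix:
  ∃k ∃b (C(k) ∨ C(b))

∃k ∃b (C(k) ∨ C(b))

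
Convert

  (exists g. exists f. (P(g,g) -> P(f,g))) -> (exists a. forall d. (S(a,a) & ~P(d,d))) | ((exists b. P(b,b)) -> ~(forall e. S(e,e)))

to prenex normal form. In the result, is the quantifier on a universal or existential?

existential

First replace A → B with ¬A ∨ B.
  ~(exists g. exists f. (~P(g,g) | P(f,g))) | (exists a. forall d. (S(a,a) & ~P(d,d))) | ~(exists b. P(b,b)) | ~(forall e. S(e,e))
Move each ¬ inward, flipping quantifiers it crosses:
  (forall g. forall f. (P(g,g) & ~P(f,g))) | (exists a. forall d. (S(a,a) & ~P(d,d))) | (forall b. ~P(b,b)) | (exists e. ~S(e,e))
Extract every quantifier outward, since the variables are now distinct and don't occur free across branches:
  forall g. forall f. exists a. forall d. forall b. exists e. (P(g,g) & ~P(f,g) | S(a,a) & ~P(d,d) | ~P(b,b) | ~S(e,e))
The quantifier exists a sits under an even number of negations (counting the antecedent side of each →), so it remains existential.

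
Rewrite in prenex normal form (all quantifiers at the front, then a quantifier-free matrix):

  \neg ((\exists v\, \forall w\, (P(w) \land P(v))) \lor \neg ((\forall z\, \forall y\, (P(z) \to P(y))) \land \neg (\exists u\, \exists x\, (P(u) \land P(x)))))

Eliminate → and ↔ using ¬ and ∨.
  \neg ((\exists v\, \forall w\, (P(w) \land P(v))) \lor \neg ((\forall z\, \forall y\, (\neg P(z) \lor P(y))) \land \neg (\exists u\, \exists x\, (P(u) \land P(x)))))
Move each ¬ inward, flipping quantifiers it crosses:
  (\forall v\, \exists w\, (\neg P(w) \lor \neg P(v))) \land (\forall z\, \forall y\, (\neg P(z) \lor P(y))) \land (\forall u\, \forall x\, (\neg P(u) \lor \neg P(x)))
All bound variables are already distinct, so no renaming is needed.
Pull the quantifiers to the front (each side's bound variable is not free in the other side):
  \forall v\, \exists w\, \forall z\, \forall y\, \forall u\, \forall x\, ((\neg P(w) \lor \neg P(v)) \land (\neg P(z) \lor P(y)) \land (\neg P(u) \lor \neg P(x)))

\forall v\, \exists w\, \forall z\, \forall y\, \forall u\, \forall x\, ((\neg P(w) \lor \neg P(v)) \land (\neg P(z) \lor P(y)) \land (\neg P(u) \lor \neg P(x)))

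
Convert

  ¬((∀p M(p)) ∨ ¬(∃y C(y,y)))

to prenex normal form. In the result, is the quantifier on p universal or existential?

existential

Drive negations inward (¬∀x A ≡ ∃x ¬A, ¬∃x A ≡ ∀x ¬A, De Morgan for ∧/∨):
  (∃p ¬M(p)) ∧ (∃y C(y,y))
Extract every quantifier outward, since the variables are now distinct and don't occur free across branches:
  ∃p ∃y (¬M(p) ∧ C(y,y))
The quantifier ∀p sits under an odd number of negations, so it flips to ∃p.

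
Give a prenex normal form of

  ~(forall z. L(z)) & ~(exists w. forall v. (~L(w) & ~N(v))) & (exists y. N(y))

exists z. forall w. exists v. exists y. (~L(z) & (L(w) | N(v)) & N(y))

Drive negations inward (¬∀x A ≡ ∃x ¬A, ¬∃x A ≡ ∀x ¬A, De Morgan for ∧/∨):
  (exists z. ~L(z)) & (forall w. exists v. (L(w) | N(v))) & (exists y. N(y))
All bound variables are already distinct, so no renaming is needed.
Extract every quantifier outward, since the variables are now distinct and don't occur free across branches:
  exists z. forall w. exists v. exists y. (~L(z) & (L(w) | N(v)) & N(y))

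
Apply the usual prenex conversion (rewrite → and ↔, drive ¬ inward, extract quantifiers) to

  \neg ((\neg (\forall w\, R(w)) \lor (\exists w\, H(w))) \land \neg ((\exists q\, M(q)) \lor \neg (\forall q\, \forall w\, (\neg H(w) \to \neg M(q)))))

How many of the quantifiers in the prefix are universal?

Rewrite implications/biconditionals: A → B as ¬A ∨ B.
  \neg ((\neg (\forall w\, R(w)) \lor (\exists w\, H(w))) \land \neg ((\exists q\, M(q)) \lor \neg (\forall q\, \forall w\, (\neg \neg H(w) \lor \neg M(q)))))
Drive negations inward (¬∀x A ≡ ∃x ¬A, ¬∃x A ≡ ∀x ¬A, De Morgan for ∧/∨):
  (\forall w\, R(w)) \land (\forall w\, \neg H(w)) \lor (\exists q\, M(q)) \lor (\exists q\, \exists w\, (\neg H(w) \land M(q)))
Rename bound variables to avoid capture: w↦u, q↦v1, w↦r.
  (\forall w\, R(w)) \land (\forall u\, \neg H(u)) \lor (\exists q\, M(q)) \lor (\exists v1\, \exists r\, (\neg H(r) \land M(v1)))
Extract every quantifier outward, since the variables are now distinct and don't occur free across branches:
  \forall w\, \forall u\, \exists q\, \exists v1\, \exists r\, (R(w) \land \neg H(u) \lor M(q) \lor \neg H(r) \land M(v1))
The prefix is \forall w \forall u \exists q \exists v1 \exists r: 2 universal, 3 existential.

2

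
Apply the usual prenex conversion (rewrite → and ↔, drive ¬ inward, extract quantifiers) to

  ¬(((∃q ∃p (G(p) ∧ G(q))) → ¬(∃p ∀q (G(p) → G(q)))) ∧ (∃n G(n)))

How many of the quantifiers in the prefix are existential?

3

First replace A → B with ¬A ∨ B.
  ¬((¬(∃q ∃p (G(p) ∧ G(q))) ∨ ¬(∃p ∀q (¬G(p) ∨ G(q)))) ∧ (∃n G(n)))
Push ¬ through the quantifiers and connectives to reach negation normal form:
  (∃q ∃p (G(p) ∧ G(q))) ∧ (∃p ∀q (¬G(p) ∨ G(q))) ∨ (∀n ¬G(n))
Standardize variables apart so no two quantifiers bind the same name: p↦r, q↦z.
  (∃q ∃p (G(p) ∧ G(q))) ∧ (∃r ∀z (¬G(r) ∨ G(z))) ∨ (∀n ¬G(n))
Extract every quantifier outward, since the variables are now distinct and don't occur free across branches:
  ∃q ∃p ∃r ∀z ∀n (G(p) ∧ G(q) ∧ (¬G(r) ∨ G(z)) ∨ ¬G(n))
The prefix is ∃q ∃p ∃r ∀z ∀n: 2 universal, 3 existential.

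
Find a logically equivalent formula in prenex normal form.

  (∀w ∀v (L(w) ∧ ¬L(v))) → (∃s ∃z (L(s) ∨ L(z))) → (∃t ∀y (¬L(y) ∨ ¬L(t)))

∃w ∃v ∀s ∀z ∃t ∀y (¬L(w) ∨ L(v) ∨ ¬L(s) ∧ ¬L(z) ∨ ¬L(y) ∨ ¬L(t))

Eliminate → and ↔ using ¬ and ∨.
  ¬(∀w ∀v (L(w) ∧ ¬L(v))) ∨ ¬(∃s ∃z (L(s) ∨ L(z))) ∨ (∃t ∀y (¬L(y) ∨ ¬L(t)))
Move each ¬ inward, flipping quantifiers it crosses:
  (∃w ∃v (¬L(w) ∨ L(v))) ∨ (∀s ∀z (¬L(s) ∧ ¬L(z))) ∨ (∃t ∀y (¬L(y) ∨ ¬L(t)))
All bound variables are already distinct, so no renaming is needed.
Pull the quantifiers to the front (each side's bound variable is not free in the other side):
  ∃w ∃v ∀s ∀z ∃t ∀y (¬L(w) ∨ L(v) ∨ ¬L(s) ∧ ¬L(z) ∨ ¬L(y) ∨ ¬L(t))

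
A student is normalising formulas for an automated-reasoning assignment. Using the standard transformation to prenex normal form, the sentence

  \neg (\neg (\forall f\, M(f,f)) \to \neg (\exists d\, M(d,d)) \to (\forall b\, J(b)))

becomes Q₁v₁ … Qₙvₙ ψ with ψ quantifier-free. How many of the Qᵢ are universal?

1

Rewrite implications/biconditionals: A → B as ¬A ∨ B.
  \neg (\neg \neg (\forall f\, M(f,f)) \lor \neg \neg (\exists d\, M(d,d)) \lor (\forall b\, J(b)))
Drive negations inward (¬∀x A ≡ ∃x ¬A, ¬∃x A ≡ ∀x ¬A, De Morgan for ∧/∨):
  (\exists f\, \neg M(f,f)) \land (\forall d\, \neg M(d,d)) \land (\exists b\, \neg J(b))
All bound variables are already distinct, so no renaming is needed.
Pull the quantifiers to the front (each side's bound variable is not free in the other side):
  \exists f\, \forall d\, \exists b\, (\neg M(f,f) \land \neg M(d,d) \land \neg J(b))
The prefix is \exists f \forall d \exists b: 1 universal, 2 existential.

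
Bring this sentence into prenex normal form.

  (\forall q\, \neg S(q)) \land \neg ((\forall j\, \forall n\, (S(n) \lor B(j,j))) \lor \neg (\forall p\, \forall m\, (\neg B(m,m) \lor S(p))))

\forall q\, \exists j\, \exists n\, \forall p\, \forall m\, (\neg S(q) \land \neg S(n) \land \neg B(j,j) \land (\neg B(m,m) \lor S(p)))

Drive negations inward (¬∀x A ≡ ∃x ¬A, ¬∃x A ≡ ∀x ¬A, De Morgan for ∧/∨):
  (\forall q\, \neg S(q)) \land (\exists j\, \exists n\, (\neg S(n) \land \neg B(j,j))) \land (\forall p\, \forall m\, (\neg B(m,m) \lor S(p)))
Finally move all quantifiers to the prefix:
  \forall q\, \exists j\, \exists n\, \forall p\, \forall m\, (\neg S(q) \land \neg S(n) \land \neg B(j,j) \land (\neg B(m,m) \lor S(p)))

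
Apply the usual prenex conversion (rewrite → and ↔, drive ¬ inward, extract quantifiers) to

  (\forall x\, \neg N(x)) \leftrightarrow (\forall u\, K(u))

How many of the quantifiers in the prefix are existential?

Eliminate → and ↔ using ¬ and ∨; A ↔ B as (¬A ∨ B) ∧ (¬B ∨ A).
  (\neg (\forall x\, \neg N(x)) \lor (\forall u\, K(u))) \land (\neg (\forall u\, K(u)) \lor (\forall x\, \neg N(x)))
Push ¬ through the quantifiers and connectives to reach negation normal form:
  ((\exists x\, N(x)) \lor (\forall u\, K(u))) \land ((\exists u\, \neg K(u)) \lor (\forall x\, \neg N(x)))
Standardize variables apart so no two quantifiers bind the same name: u↦w, x↦z1.
  ((\exists x\, N(x)) \lor (\forall u\, K(u))) \land ((\exists w\, \neg K(w)) \lor (\forall z1\, \neg N(z1)))
Extract every quantifier outward, since the variables are now distinct and don't occur free across branches:
  \exists x\, \forall u\, \exists w\, \forall z1\, ((N(x) \lor K(u)) \land (\neg K(w) \lor \neg N(z1)))
The prefix is \exists x \forall u \exists w \forall z1: 2 universal, 2 existential.

2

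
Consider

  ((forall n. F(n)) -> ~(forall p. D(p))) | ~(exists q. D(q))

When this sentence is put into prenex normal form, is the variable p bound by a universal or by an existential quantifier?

Eliminate → and ↔ using ¬ and ∨.
  ~(forall n. F(n)) | ~(forall p. D(p)) | ~(exists q. D(q))
Push ¬ through the quantifiers and connectives to reach negation normal form:
  (exists n. ~F(n)) | (exists p. ~D(p)) | (forall q. ~D(q))
All bound variables are already distinct, so no renaming is needed.
Extract every quantifier outward, since the variables are now distinct and don't occur free across branches:
  exists n. exists p. forall q. (~F(n) | ~D(p) | ~D(q))
The quantifier forall p sits under an odd number of negations (counting the antecedent side of each →), so it flips to exists p.

existential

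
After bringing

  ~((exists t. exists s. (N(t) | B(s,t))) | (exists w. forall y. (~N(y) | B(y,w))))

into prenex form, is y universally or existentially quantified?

existential

Move each ¬ inward, flipping quantifiers it crosses:
  (forall t. forall s. (~N(t) & ~B(s,t))) & (forall w. exists y. (N(y) & ~B(y,w)))
All bound variables are already distinct, so no renaming is needed.
Finally move all quantifiers to the prefix:
  forall t. forall s. forall w. exists y. (~N(t) & ~B(s,t) & N(y) & ~B(y,w))
The quantifier forall y sits under an odd number of negations, so it flips to exists y.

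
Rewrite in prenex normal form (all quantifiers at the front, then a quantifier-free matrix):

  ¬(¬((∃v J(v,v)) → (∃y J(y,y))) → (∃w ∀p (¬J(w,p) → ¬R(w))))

∃v ∀y ∀w ∃p (J(v,v) ∧ ¬J(y,y) ∧ ¬J(w,p) ∧ R(w))

First replace A → B with ¬A ∨ B.
  ¬(¬¬(¬(∃v J(v,v)) ∨ (∃y J(y,y))) ∨ (∃w ∀p (¬¬J(w,p) ∨ ¬R(w))))
Move each ¬ inward, flipping quantifiers it crosses:
  (∃v J(v,v)) ∧ (∀y ¬J(y,y)) ∧ (∀w ∃p (¬J(w,p) ∧ R(w)))
All bound variables are already distinct, so no renaming is needed.
Extract every quantifier outward, since the variables are now distinct and don't occur free across branches:
  ∃v ∀y ∀w ∃p (J(v,v) ∧ ¬J(y,y) ∧ ¬J(w,p) ∧ R(w))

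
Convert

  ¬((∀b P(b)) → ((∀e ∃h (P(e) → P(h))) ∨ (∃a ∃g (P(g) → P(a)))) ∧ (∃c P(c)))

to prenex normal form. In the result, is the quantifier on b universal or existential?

universal

Eliminate → and ↔ using ¬ and ∨.
  ¬(¬(∀b P(b)) ∨ ((∀e ∃h (¬P(e) ∨ P(h))) ∨ (∃a ∃g (¬P(g) ∨ P(a)))) ∧ (∃c P(c)))
Drive negations inward (¬∀x A ≡ ∃x ¬A, ¬∃x A ≡ ∀x ¬A, De Morgan for ∧/∨):
  (∀b P(b)) ∧ ((∃e ∀h (P(e) ∧ ¬P(h))) ∧ (∀a ∀g (P(g) ∧ ¬P(a))) ∨ (∀c ¬P(c)))
Finally move all quantifiers to the prefix:
  ∀b ∃e ∀h ∀a ∀g ∀c (P(b) ∧ (P(e) ∧ ¬P(h) ∧ P(g) ∧ ¬P(a) ∨ ¬P(c)))
The quantifier ∀b sits under an even number of negations (counting the antecedent side of each →), so it remains universal.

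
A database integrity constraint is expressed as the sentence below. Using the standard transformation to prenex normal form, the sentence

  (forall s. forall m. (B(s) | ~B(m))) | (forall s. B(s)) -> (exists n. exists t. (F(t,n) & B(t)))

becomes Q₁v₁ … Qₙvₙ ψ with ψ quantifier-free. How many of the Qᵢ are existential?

5

Rewrite implications/biconditionals: A → B as ¬A ∨ B.
  ~((forall s. forall m. (B(s) | ~B(m))) | (forall s. B(s))) | (exists n. exists t. (F(t,n) & B(t)))
Move each ¬ inward, flipping quantifiers it crosses:
  (exists s. exists m. (~B(s) & B(m))) & (exists s. ~B(s)) | (exists n. exists t. (F(t,n) & B(t)))
Rename bound variables to avoid capture: s↦z1.
  (exists s. exists m. (~B(s) & B(m))) & (exists z1. ~B(z1)) | (exists n. exists t. (F(t,n) & B(t)))
Finally move all quantifiers to the prefix:
  exists s. exists m. exists z1. exists n. exists t. (~B(s) & B(m) & ~B(z1) | F(t,n) & B(t))
The prefix is exists s exists m exists z1 exists n exists t: 0 universal, 5 existential.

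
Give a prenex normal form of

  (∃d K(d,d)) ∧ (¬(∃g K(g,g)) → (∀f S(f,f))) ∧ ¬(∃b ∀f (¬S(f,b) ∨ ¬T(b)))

First replace A → B with ¬A ∨ B.
  (∃d K(d,d)) ∧ (¬¬(∃g K(g,g)) ∨ (∀f S(f,f))) ∧ ¬(∃b ∀f (¬S(f,b) ∨ ¬T(b)))
Drive negations inward (¬∀x A ≡ ∃x ¬A, ¬∃x A ≡ ∀x ¬A, De Morgan for ∧/∨):
  (∃d K(d,d)) ∧ ((∃g K(g,g)) ∨ (∀f S(f,f))) ∧ (∀b ∃f (S(f,b) ∧ T(b)))
Rename bound variables to avoid capture: f↦u.
  (∃d K(d,d)) ∧ ((∃g K(g,g)) ∨ (∀f S(f,f))) ∧ (∀b ∃u (S(u,b) ∧ T(b)))
Finally move all quantifiers to the prefix:
  ∃d ∃g ∀f ∀b ∃u (K(d,d) ∧ (K(g,g) ∨ S(f,f)) ∧ S(u,b) ∧ T(b))

∃d ∃g ∀f ∀b ∃u (K(d,d) ∧ (K(g,g) ∨ S(f,f)) ∧ S(u,b) ∧ T(b))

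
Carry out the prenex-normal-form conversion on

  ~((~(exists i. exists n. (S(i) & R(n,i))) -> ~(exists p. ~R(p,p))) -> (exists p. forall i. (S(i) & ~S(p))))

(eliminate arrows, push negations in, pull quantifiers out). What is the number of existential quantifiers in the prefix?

Eliminate → and ↔ using ¬ and ∨.
  ~(~(~~(exists i. exists n. (S(i) & R(n,i))) | ~(exists p. ~R(p,p))) | (exists p. forall i. (S(i) & ~S(p))))
Move each ¬ inward, flipping quantifiers it crosses:
  ((exists i. exists n. (S(i) & R(n,i))) | (forall p. R(p,p))) & (forall p. exists i. (~S(i) | S(p)))
Rename bound variables to avoid capture: p↦w1, i↦u1.
  ((exists i. exists n. (S(i) & R(n,i))) | (forall p. R(p,p))) & (forall w1. exists u1. (~S(u1) | S(w1)))
Extract every quantifier outward, since the variables are now distinct and don't occur free across branches:
  exists i. exists n. forall p. forall w1. exists u1. ((S(i) & R(n,i) | R(p,p)) & (~S(u1) | S(w1)))
The prefix is exists i exists n forall p forall w1 exists u1: 2 universal, 3 existential.

3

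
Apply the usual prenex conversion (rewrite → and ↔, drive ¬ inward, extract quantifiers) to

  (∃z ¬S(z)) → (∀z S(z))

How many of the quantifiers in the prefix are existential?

0

Rewrite implications/biconditionals: A → B as ¬A ∨ B.
  ¬(∃z ¬S(z)) ∨ (∀z S(z))
Push ¬ through the quantifiers and connectives to reach negation normal form:
  (∀z S(z)) ∨ (∀z S(z))
Rename bound variables to avoid capture: z↦a.
  (∀z S(z)) ∨ (∀a S(a))
Pull the quantifiers to the front (each side's bound variable is not free in the other side):
  ∀z ∀a (S(z) ∨ S(a))
The prefix is ∀z ∀a: 2 universal, 0 existential.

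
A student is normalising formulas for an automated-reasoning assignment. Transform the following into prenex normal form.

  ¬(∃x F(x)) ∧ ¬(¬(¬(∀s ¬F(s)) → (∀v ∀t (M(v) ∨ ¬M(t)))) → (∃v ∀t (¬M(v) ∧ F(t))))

∀x ∃s ∃v ∃t ∀z1 ∃z (¬F(x) ∧ F(s) ∧ ¬M(v) ∧ M(t) ∧ (M(z1) ∨ ¬F(z)))

Rewrite implications/biconditionals: A → B as ¬A ∨ B.
  ¬(∃x F(x)) ∧ ¬(¬¬(¬¬(∀s ¬F(s)) ∨ (∀v ∀t (M(v) ∨ ¬M(t)))) ∨ (∃v ∀t (¬M(v) ∧ F(t))))
Push ¬ through the quantifiers and connectives to reach negation normal form:
  (∀x ¬F(x)) ∧ (∃s F(s)) ∧ (∃v ∃t (¬M(v) ∧ M(t))) ∧ (∀v ∃t (M(v) ∨ ¬F(t)))
Rename bound variables to avoid capture: v↦z1, t↦z.
  (∀x ¬F(x)) ∧ (∃s F(s)) ∧ (∃v ∃t (¬M(v) ∧ M(t))) ∧ (∀z1 ∃z (M(z1) ∨ ¬F(z)))
Finally move all quantifiers to the prefix:
  ∀x ∃s ∃v ∃t ∀z1 ∃z (¬F(x) ∧ F(s) ∧ ¬M(v) ∧ M(t) ∧ (M(z1) ∨ ¬F(z)))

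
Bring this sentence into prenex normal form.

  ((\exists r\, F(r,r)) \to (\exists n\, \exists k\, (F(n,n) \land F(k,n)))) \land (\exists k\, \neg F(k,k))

\forall r\, \exists n\, \exists k\, \exists s\, ((\neg F(r,r) \lor F(n,n) \land F(k,n)) \land \neg F(s,s))

Rewrite implications/biconditionals: A → B as ¬A ∨ B.
  (\neg (\exists r\, F(r,r)) \lor (\exists n\, \exists k\, (F(n,n) \land F(k,n)))) \land (\exists k\, \neg F(k,k))
Drive negations inward (¬∀x A ≡ ∃x ¬A, ¬∃x A ≡ ∀x ¬A, De Morgan for ∧/∨):
  ((\forall r\, \neg F(r,r)) \lor (\exists n\, \exists k\, (F(n,n) \land F(k,n)))) \land (\exists k\, \neg F(k,k))
Standardize variables apart so no two quantifiers bind the same name: k↦s.
  ((\forall r\, \neg F(r,r)) \lor (\exists n\, \exists k\, (F(n,n) \land F(k,n)))) \land (\exists s\, \neg F(s,s))
Extract every quantifier outward, since the variables are now distinct and don't occur free across branches:
  \forall r\, \exists n\, \exists k\, \exists s\, ((\neg F(r,r) \lor F(n,n) \land F(k,n)) \land \neg F(s,s))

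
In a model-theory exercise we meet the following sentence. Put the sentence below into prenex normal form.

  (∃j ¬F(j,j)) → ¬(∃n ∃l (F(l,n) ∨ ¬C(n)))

∀j ∀n ∀l (F(j,j) ∨ ¬F(l,n) ∧ C(n))

First replace A → B with ¬A ∨ B.
  ¬(∃j ¬F(j,j)) ∨ ¬(∃n ∃l (F(l,n) ∨ ¬C(n)))
Drive negations inward (¬∀x A ≡ ∃x ¬A, ¬∃x A ≡ ∀x ¬A, De Morgan for ∧/∨):
  (∀j F(j,j)) ∨ (∀n ∀l (¬F(l,n) ∧ C(n)))
All bound variables are already distinct, so no renaming is needed.
Pull the quantifiers to the front (each side's bound variable is not free in the other side):
  ∀j ∀n ∀l (F(j,j) ∨ ¬F(l,n) ∧ C(n))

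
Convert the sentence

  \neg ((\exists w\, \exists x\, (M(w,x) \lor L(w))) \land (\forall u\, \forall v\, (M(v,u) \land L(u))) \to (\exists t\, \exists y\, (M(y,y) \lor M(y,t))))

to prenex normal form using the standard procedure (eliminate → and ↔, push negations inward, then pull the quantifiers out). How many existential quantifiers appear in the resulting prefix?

2

Eliminate → and ↔ using ¬ and ∨.
  \neg (\neg ((\exists w\, \exists x\, (M(w,x) \lor L(w))) \land (\forall u\, \forall v\, (M(v,u) \land L(u)))) \lor (\exists t\, \exists y\, (M(y,y) \lor M(y,t))))
Push ¬ through the quantifiers and connectives to reach negation normal form:
  (\exists w\, \exists x\, (M(w,x) \lor L(w))) \land (\forall u\, \forall v\, (M(v,u) \land L(u))) \land (\forall t\, \forall y\, (\neg M(y,y) \land \neg M(y,t)))
All bound variables are already distinct, so no renaming is needed.
Finally move all quantifiers to the prefix:
  \exists w\, \exists x\, \forall u\, \forall v\, \forall t\, \forall y\, ((M(w,x) \lor L(w)) \land M(v,u) \land L(u) \land \neg M(y,y) \land \neg M(y,t))
The prefix is \exists w \exists x \forall u \forall v \forall t \forall y: 4 universal, 2 existential.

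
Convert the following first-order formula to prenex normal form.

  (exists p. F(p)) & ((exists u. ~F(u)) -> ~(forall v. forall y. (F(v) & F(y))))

First replace A → B with ¬A ∨ B.
  (exists p. F(p)) & (~(exists u. ~F(u)) | ~(forall v. forall y. (F(v) & F(y))))
Drive negations inward (¬∀x A ≡ ∃x ¬A, ¬∃x A ≡ ∀x ¬A, De Morgan for ∧/∨):
  (exists p. F(p)) & ((forall u. F(u)) | (exists v. exists y. (~F(v) | ~F(y))))
All bound variables are already distinct, so no renaming is needed.
Extract every quantifier outward, since the variables are now distinct and don't occur free across branches:
  exists p. forall u. exists v. exists y. (F(p) & (F(u) | ~F(v) | ~F(y)))

exists p. forall u. exists v. exists y. (F(p) & (F(u) | ~F(v) | ~F(y)))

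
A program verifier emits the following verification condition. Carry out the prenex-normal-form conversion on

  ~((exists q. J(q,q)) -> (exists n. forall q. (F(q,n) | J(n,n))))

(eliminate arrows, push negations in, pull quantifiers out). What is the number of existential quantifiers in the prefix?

2

First replace A → B with ¬A ∨ B.
  ~(~(exists q. J(q,q)) | (exists n. forall q. (F(q,n) | J(n,n))))
Drive negations inward (¬∀x A ≡ ∃x ¬A, ¬∃x A ≡ ∀x ¬A, De Morgan for ∧/∨):
  (exists q. J(q,q)) & (forall n. exists q. (~F(q,n) & ~J(n,n)))
Standardize variables apart so no two quantifiers bind the same name: q↦z1.
  (exists q. J(q,q)) & (forall n. exists z1. (~F(z1,n) & ~J(n,n)))
Pull the quantifiers to the front (each side's bound variable is not free in the other side):
  exists q. forall n. exists z1. (J(q,q) & ~F(z1,n) & ~J(n,n))
The prefix is exists q forall n exists z1: 1 universal, 2 existential.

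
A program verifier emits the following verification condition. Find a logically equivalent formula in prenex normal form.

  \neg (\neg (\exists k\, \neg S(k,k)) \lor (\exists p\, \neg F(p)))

\exists k\, \forall p\, (\neg S(k,k) \land F(p))

Drive negations inward (¬∀x A ≡ ∃x ¬A, ¬∃x A ≡ ∀x ¬A, De Morgan for ∧/∨):
  (\exists k\, \neg S(k,k)) \land (\forall p\, F(p))
Finally move all quantifiers to the prefix:
  \exists k\, \forall p\, (\neg S(k,k) \land F(p))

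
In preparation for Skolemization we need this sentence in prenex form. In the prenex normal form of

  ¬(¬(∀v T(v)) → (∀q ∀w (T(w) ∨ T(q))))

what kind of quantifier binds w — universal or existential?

existential

Eliminate → and ↔ using ¬ and ∨.
  ¬(¬¬(∀v T(v)) ∨ (∀q ∀w (T(w) ∨ T(q))))
Move each ¬ inward, flipping quantifiers it crosses:
  (∃v ¬T(v)) ∧ (∃q ∃w (¬T(w) ∧ ¬T(q)))
Finally move all quantifiers to the prefix:
  ∃v ∃q ∃w (¬T(v) ∧ ¬T(w) ∧ ¬T(q))
The quantifier ∀w sits under an odd number of negations (counting the antecedent side of each →), so it flips to ∃w.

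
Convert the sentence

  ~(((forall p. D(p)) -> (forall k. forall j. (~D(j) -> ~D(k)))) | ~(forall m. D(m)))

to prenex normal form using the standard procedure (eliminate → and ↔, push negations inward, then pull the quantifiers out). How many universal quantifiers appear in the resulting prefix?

Eliminate → and ↔ using ¬ and ∨.
  ~(~(forall p. D(p)) | (forall k. forall j. (~~D(j) | ~D(k))) | ~(forall m. D(m)))
Drive negations inward (¬∀x A ≡ ∃x ¬A, ¬∃x A ≡ ∀x ¬A, De Morgan for ∧/∨):
  (forall p. D(p)) & (exists k. exists j. (~D(j) & D(k))) & (forall m. D(m))
Finally move all quantifiers to the prefix:
  forall p. exists k. exists j. forall m. (D(p) & ~D(j) & D(k) & D(m))
The prefix is forall p exists k exists j forall m: 2 universal, 2 existential.

2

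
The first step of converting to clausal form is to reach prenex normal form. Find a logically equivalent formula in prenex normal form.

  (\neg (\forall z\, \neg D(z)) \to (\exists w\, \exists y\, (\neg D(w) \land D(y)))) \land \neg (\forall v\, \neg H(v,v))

\forall z\, \exists w\, \exists y\, \exists v\, ((\neg D(z) \lor \neg D(w) \land D(y)) \land H(v,v))

Rewrite implications/biconditionals: A → B as ¬A ∨ B.
  (\neg \neg (\forall z\, \neg D(z)) \lor (\exists w\, \exists y\, (\neg D(w) \land D(y)))) \land \neg (\forall v\, \neg H(v,v))
Push ¬ through the quantifiers and connectives to reach negation normal form:
  ((\forall z\, \neg D(z)) \lor (\exists w\, \exists y\, (\neg D(w) \land D(y)))) \land (\exists v\, H(v,v))
Extract every quantifier outward, since the variables are now distinct and don't occur free across branches:
  \forall z\, \exists w\, \exists y\, \exists v\, ((\neg D(z) \lor \neg D(w) \land D(y)) \land H(v,v))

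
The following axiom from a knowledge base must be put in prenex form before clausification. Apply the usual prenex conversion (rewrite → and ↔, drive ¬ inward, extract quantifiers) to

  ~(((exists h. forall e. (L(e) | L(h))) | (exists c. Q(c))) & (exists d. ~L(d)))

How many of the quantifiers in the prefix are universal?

3

Push ¬ through the quantifiers and connectives to reach negation normal form:
  (forall h. exists e. (~L(e) & ~L(h))) & (forall c. ~Q(c)) | (forall d. L(d))
Extract every quantifier outward, since the variables are now distinct and don't occur free across branches:
  forall h. exists e. forall c. forall d. (~L(e) & ~L(h) & ~Q(c) | L(d))
The prefix is forall h exists e forall c forall d: 3 universal, 1 existential.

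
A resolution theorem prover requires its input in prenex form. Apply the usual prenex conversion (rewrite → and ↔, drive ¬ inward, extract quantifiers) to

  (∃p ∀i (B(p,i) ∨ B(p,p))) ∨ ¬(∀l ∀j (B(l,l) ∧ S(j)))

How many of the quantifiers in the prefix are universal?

1

Move each ¬ inward, flipping quantifiers it crosses:
  (∃p ∀i (B(p,i) ∨ B(p,p))) ∨ (∃l ∃j (¬B(l,l) ∨ ¬S(j)))
All bound variables are already distinct, so no renaming is needed.
Extract every quantifier outward, since the variables are now distinct and don't occur free across branches:
  ∃p ∀i ∃l ∃j (B(p,i) ∨ B(p,p) ∨ ¬B(l,l) ∨ ¬S(j))
The prefix is ∃p ∀i ∃l ∃j: 1 universal, 3 existential.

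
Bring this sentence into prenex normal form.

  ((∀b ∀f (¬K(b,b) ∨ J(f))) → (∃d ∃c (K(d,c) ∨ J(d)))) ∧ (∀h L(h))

∃b ∃f ∃d ∃c ∀h ((K(b,b) ∧ ¬J(f) ∨ K(d,c) ∨ J(d)) ∧ L(h))

Rewrite implications/biconditionals: A → B as ¬A ∨ B.
  (¬(∀b ∀f (¬K(b,b) ∨ J(f))) ∨ (∃d ∃c (K(d,c) ∨ J(d)))) ∧ (∀h L(h))
Drive negations inward (¬∀x A ≡ ∃x ¬A, ¬∃x A ≡ ∀x ¬A, De Morgan for ∧/∨):
  ((∃b ∃f (K(b,b) ∧ ¬J(f))) ∨ (∃d ∃c (K(d,c) ∨ J(d)))) ∧ (∀h L(h))
All bound variables are already distinct, so no renaming is needed.
Extract every quantifier outward, since the variables are now distinct and don't occur free across branches:
  ∃b ∃f ∃d ∃c ∀h ((K(b,b) ∧ ¬J(f) ∨ K(d,c) ∨ J(d)) ∧ L(h))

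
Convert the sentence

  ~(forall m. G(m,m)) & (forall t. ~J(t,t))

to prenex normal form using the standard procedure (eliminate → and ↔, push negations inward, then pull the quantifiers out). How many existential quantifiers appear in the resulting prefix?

1

Move each ¬ inward, flipping quantifiers it crosses:
  (exists m. ~G(m,m)) & (forall t. ~J(t,t))
All bound variables are already distinct, so no renaming is needed.
Pull the quantifiers to the front (each side's bound variable is not free in the other side):
  exists m. forall t. (~G(m,m) & ~J(t,t))
The prefix is exists m forall t: 1 universal, 1 existential.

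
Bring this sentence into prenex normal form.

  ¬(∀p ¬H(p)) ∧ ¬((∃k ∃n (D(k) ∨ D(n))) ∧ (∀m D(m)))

∃p ∀k ∀n ∃m (H(p) ∧ (¬D(k) ∧ ¬D(n) ∨ ¬D(m)))

Push ¬ through the quantifiers and connectives to reach negation normal form:
  (∃p H(p)) ∧ ((∀k ∀n (¬D(k) ∧ ¬D(n))) ∨ (∃m ¬D(m)))
All bound variables are already distinct, so no renaming is needed.
Pull the quantifiers to the front (each side's bound variable is not free in the other side):
  ∃p ∀k ∀n ∃m (H(p) ∧ (¬D(k) ∧ ¬D(n) ∨ ¬D(m)))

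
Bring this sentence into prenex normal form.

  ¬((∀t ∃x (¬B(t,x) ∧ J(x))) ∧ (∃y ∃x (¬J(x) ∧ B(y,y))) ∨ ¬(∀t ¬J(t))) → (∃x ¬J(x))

∀t ∃x ∃y ∃u ∃a ∃u1 (¬B(t,x) ∧ J(x) ∧ ¬J(u) ∧ B(y,y) ∨ J(a) ∨ ¬J(u1))

First replace A → B with ¬A ∨ B.
  ¬¬((∀t ∃x (¬B(t,x) ∧ J(x))) ∧ (∃y ∃x (¬J(x) ∧ B(y,y))) ∨ ¬(∀t ¬J(t))) ∨ (∃x ¬J(x))
Move each ¬ inward, flipping quantifiers it crosses:
  (∀t ∃x (¬B(t,x) ∧ J(x))) ∧ (∃y ∃x (¬J(x) ∧ B(y,y))) ∨ (∃t J(t)) ∨ (∃x ¬J(x))
Rename bound variables to avoid capture: x↦u, t↦a, x↦u1.
  (∀t ∃x (¬B(t,x) ∧ J(x))) ∧ (∃y ∃u (¬J(u) ∧ B(y,y))) ∨ (∃a J(a)) ∨ (∃u1 ¬J(u1))
Finally move all quantifiers to the prefix:
  ∀t ∃x ∃y ∃u ∃a ∃u1 (¬B(t,x) ∧ J(x) ∧ ¬J(u) ∧ B(y,y) ∨ J(a) ∨ ¬J(u1))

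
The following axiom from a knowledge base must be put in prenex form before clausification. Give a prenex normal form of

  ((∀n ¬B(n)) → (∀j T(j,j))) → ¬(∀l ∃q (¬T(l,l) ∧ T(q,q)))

First replace A → B with ¬A ∨ B.
  ¬(¬(∀n ¬B(n)) ∨ (∀j T(j,j))) ∨ ¬(∀l ∃q (¬T(l,l) ∧ T(q,q)))
Move each ¬ inward, flipping quantifiers it crosses:
  (∀n ¬B(n)) ∧ (∃j ¬T(j,j)) ∨ (∃l ∀q (T(l,l) ∨ ¬T(q,q)))
Pull the quantifiers to the front (each side's bound variable is not free in the other side):
  ∀n ∃j ∃l ∀q (¬B(n) ∧ ¬T(j,j) ∨ T(l,l) ∨ ¬T(q,q))

∀n ∃j ∃l ∀q (¬B(n) ∧ ¬T(j,j) ∨ T(l,l) ∨ ¬T(q,q))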